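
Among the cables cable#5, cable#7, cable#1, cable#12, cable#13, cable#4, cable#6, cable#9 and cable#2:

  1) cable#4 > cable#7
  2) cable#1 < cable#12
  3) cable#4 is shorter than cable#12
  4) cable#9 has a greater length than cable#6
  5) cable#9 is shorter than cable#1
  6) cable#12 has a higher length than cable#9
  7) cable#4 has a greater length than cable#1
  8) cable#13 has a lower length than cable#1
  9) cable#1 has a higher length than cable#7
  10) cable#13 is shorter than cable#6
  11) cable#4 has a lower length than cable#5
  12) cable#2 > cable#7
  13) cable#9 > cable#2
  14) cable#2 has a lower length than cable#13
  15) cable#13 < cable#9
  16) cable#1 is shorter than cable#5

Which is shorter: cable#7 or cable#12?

cable#7

Link the given pairs in sequence: cable#7 < cable#2; cable#2 < cable#13; cable#13 < cable#6; cable#6 < cable#9; cable#9 < cable#1; cable#1 < cable#4; cable#4 < cable#12.
Together: cable#7 < cable#2 < cable#13 < cable#6 < cable#9 < cable#1 < cable#4 < cable#12.
So cable#7 < cable#12; cable#7 is the shorter of the two.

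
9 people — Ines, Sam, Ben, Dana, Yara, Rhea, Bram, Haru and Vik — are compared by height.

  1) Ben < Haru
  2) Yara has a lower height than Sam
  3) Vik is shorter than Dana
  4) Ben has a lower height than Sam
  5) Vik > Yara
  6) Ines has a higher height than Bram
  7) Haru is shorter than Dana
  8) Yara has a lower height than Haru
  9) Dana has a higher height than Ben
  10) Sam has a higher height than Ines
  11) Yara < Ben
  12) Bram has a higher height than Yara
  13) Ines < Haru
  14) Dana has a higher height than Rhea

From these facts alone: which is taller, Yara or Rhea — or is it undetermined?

Following every chain through Yara: above Yara we get Bram, Ben, Vik, Ines, Haru, Dana, Sam.
Rhea is not reached, and no chain runs the other way from Rhea to Yara.
So the given relations leave the order of Yara and Rhea undetermined.

undetermined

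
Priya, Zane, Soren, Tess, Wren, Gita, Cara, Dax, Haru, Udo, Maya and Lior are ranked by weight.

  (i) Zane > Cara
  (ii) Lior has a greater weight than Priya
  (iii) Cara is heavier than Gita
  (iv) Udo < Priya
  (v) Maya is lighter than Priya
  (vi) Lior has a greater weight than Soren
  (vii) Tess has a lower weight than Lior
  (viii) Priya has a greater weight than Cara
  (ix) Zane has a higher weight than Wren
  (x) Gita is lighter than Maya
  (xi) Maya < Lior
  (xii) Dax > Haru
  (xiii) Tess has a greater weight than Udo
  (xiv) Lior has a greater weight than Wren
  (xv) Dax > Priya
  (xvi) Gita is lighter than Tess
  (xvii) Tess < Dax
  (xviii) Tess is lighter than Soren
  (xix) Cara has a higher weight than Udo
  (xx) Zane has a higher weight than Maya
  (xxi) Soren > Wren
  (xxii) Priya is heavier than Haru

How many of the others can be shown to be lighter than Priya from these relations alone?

From Priya the given relations immediately reach Udo, Cara, Maya, Haru.
From those, Gita — 5 in total.
Nothing else is reachable below Priya; 5 in all.

5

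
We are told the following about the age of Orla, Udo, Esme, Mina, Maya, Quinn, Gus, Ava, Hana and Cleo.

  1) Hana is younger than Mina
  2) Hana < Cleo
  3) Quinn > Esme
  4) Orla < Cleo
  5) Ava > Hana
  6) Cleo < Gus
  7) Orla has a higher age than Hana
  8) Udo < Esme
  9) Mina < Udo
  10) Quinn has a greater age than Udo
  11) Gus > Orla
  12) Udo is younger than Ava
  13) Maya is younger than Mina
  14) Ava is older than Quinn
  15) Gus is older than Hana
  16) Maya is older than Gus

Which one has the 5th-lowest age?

Maya

Piecing the relations together gives one ordering: Hana < Orla < Cleo < Gus < Maya < Mina < Udo < Esme < Quinn < Ava.
Counting 5 from the smallest end gives Maya.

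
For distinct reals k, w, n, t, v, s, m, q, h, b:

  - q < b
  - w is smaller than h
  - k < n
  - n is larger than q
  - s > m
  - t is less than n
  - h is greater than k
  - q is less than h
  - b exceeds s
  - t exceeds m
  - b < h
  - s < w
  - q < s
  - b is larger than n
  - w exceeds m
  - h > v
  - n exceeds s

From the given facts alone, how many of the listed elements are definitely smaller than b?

The elements the relations force below b are k, q, m, s, t, n — no chain reaches any other.
That is 6.

6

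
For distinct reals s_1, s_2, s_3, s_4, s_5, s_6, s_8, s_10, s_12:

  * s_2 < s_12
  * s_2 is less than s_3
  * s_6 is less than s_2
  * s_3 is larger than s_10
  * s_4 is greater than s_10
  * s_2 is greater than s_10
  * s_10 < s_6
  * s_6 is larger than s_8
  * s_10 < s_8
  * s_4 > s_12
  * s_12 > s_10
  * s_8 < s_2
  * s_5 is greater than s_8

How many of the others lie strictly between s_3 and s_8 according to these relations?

Chaining upward from s_8 reaches: s_6, s_2, s_12, s_5, s_4.
Chaining downward from s_3 reaches: s_10, s_6, s_2.
Strictly between s_8 and s_3 are those in both lists: s_6, s_2 — 2 elements.

2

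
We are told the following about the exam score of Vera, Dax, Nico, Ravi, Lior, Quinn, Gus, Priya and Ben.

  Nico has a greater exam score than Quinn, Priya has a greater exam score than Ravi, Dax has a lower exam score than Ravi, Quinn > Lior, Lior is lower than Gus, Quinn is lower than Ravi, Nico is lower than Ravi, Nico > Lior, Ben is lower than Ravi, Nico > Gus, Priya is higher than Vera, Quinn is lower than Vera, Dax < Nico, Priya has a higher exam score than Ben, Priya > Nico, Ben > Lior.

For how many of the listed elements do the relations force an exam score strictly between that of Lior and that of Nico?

2

The relations place Lior below Nico. An element lies strictly between them when it is forced above Lior and also forced below Nico.
Above Lior: {Gus, Quinn, Ben, Vera, Ravi, Priya}. Below Nico: {Dax, Gus, Quinn}.
Intersection: {Gus, Quinn} — 2.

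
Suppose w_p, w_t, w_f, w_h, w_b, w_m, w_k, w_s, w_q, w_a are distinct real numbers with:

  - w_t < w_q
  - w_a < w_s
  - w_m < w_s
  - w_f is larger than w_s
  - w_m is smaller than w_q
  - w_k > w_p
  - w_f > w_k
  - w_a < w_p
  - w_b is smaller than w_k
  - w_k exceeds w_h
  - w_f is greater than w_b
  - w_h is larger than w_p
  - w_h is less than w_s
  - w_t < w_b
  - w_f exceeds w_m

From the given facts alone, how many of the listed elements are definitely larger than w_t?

The elements the relations force above w_t are w_b, w_k, w_q, w_f — no chain reaches any other.
That is 4.

4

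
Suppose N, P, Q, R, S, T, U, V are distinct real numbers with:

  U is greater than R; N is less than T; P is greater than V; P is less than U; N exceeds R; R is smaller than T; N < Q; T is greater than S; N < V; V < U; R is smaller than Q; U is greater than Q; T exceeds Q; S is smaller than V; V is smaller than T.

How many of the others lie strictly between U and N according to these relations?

3

Chaining upward from N reaches: V, P, Q, T.
Chaining downward from U reaches: R, S, V, P, Q.
Strictly between N and U are those in both lists: V, P, Q — 3 elements.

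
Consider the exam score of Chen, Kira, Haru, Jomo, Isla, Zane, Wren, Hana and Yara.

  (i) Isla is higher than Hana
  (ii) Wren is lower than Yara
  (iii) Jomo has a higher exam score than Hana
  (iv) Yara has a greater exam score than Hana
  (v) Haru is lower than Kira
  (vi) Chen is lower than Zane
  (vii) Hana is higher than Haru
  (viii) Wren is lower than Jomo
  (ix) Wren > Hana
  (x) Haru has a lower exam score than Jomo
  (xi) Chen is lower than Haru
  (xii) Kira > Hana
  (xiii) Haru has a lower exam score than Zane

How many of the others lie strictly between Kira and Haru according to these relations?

Chaining upward from Haru reaches: Hana, Wren, Yara, Isla, Zane, Jomo.
Chaining downward from Kira reaches: Chen, Hana.
Strictly between Haru and Kira are those in both lists: Hana — 1 element.

1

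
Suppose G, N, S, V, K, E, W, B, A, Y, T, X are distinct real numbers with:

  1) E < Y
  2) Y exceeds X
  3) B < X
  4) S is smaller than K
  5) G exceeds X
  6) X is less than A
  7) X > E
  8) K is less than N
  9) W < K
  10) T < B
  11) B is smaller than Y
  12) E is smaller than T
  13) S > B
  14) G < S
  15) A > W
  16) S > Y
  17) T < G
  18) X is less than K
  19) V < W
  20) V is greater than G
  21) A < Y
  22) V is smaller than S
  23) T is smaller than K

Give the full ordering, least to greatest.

E < T < B < X < G < V < W < A < Y < S < K < N

Each adjacent pair is fixed by a given relation: E < T; T < B; B < X; X < G; G < V; V < W; W < A; A < Y; Y < S; S < K; K < N. Chaining them end to end gives the full order.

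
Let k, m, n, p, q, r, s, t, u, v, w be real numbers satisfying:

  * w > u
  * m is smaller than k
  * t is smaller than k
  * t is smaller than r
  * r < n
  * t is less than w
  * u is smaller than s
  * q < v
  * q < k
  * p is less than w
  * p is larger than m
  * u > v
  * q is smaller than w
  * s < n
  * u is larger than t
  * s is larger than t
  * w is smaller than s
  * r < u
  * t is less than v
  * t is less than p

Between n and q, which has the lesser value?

The relevant relations are q < v; v < u; u < w; w < s; s < n.
Together: q < v < u < w < s < n.
So q < n; q is the smaller of the two.

q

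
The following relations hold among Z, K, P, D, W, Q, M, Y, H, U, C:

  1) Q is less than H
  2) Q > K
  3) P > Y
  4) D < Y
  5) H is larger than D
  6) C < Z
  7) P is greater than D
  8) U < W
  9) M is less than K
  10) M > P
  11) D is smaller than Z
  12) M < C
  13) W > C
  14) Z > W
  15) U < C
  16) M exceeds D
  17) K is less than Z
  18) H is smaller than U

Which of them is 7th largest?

K

Piecing the relations together gives one ordering: D < Y < P < M < K < Q < H < U < C < W < Z.
The 7th largest is K.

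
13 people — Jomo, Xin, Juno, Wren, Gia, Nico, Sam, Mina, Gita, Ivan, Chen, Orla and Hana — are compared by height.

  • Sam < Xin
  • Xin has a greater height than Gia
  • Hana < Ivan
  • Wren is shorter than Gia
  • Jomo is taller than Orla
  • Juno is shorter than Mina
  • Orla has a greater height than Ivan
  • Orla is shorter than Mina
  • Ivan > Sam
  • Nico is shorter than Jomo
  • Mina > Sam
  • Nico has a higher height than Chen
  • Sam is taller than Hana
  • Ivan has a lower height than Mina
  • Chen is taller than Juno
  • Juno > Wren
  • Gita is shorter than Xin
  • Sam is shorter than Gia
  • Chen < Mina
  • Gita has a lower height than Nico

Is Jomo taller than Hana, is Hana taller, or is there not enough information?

Jomo

Hana < Sam and Sam < Ivan give Hana < Ivan.
Then Ivan < Orla extends the chain to Orla.
With Orla < Jomo: Hana < Sam < Ivan < Orla < Jomo.
So Jomo is taller.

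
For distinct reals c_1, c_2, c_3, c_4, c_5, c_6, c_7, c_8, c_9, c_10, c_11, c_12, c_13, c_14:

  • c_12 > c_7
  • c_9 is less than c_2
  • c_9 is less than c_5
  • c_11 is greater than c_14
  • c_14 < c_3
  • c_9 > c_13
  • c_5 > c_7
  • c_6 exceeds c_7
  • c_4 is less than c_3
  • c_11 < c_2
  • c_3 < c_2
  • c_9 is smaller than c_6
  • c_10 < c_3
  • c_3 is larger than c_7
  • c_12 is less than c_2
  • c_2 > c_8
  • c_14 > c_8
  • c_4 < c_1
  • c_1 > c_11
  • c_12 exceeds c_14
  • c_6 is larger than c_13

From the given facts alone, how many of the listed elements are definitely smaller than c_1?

Directly below c_1: c_11, c_4.
One step further: c_14 (3 so far).
One step further: c_8 (4 so far).
Nothing else is reachable below c_1; 4 in all.

4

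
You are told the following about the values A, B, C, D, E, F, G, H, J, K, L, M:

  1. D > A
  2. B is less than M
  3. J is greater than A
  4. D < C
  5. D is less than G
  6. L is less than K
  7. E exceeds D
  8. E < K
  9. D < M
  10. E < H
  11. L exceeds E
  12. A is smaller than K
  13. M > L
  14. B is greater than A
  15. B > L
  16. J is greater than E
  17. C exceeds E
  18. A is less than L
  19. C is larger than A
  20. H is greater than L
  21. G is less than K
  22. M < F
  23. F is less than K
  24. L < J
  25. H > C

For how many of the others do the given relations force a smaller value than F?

Directly below F: M.
One step further: D, L, B (4 so far).
One step further: A, E (6 so far).
No other element is forced below F by the given relations, so the count is 6.

6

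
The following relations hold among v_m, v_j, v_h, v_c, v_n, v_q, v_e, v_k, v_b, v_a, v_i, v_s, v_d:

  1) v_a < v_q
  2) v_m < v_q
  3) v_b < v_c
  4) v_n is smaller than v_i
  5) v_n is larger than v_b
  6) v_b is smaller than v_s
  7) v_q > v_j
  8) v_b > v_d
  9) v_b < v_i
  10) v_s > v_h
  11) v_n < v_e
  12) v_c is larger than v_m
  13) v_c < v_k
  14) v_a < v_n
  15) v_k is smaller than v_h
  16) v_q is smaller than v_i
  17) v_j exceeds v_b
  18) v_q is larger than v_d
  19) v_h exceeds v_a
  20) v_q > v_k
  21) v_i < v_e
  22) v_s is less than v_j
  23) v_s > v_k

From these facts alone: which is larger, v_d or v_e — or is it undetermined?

v_d < v_b and v_b < v_c give v_d < v_c.
With v_c < v_k: v_d < v_b < v_c < v_k.
Then v_k < v_h extends the chain to v_h.
With v_h < v_s: v_d < v_b < v_c < v_k < v_h < v_s.
Then v_s < v_j extends the chain to v_j.
With v_j < v_q: v_d < v_b < v_c < v_k < v_h < v_s < v_j < v_q.
Then v_q < v_i extends the chain to v_i.
With v_i < v_e: v_d < v_b < v_c < v_k < v_h < v_s < v_j < v_q < v_i < v_e.
So v_e is larger.

v_e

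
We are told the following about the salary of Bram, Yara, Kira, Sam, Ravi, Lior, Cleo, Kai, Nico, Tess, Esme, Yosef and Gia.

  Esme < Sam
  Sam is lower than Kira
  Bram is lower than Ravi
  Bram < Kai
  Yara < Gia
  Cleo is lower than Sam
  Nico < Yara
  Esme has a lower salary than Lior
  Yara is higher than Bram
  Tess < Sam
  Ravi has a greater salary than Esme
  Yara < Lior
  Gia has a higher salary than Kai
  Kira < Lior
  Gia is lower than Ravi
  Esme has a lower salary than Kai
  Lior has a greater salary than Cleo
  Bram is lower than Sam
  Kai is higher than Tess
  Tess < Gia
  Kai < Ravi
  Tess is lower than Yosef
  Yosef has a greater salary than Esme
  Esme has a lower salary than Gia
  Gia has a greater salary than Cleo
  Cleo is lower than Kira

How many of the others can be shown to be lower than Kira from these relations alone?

Directly below Kira: Cleo, Sam.
One step further: Bram, Esme, Tess (5 so far).
Nothing else is reachable below Kira; 5 in all.

5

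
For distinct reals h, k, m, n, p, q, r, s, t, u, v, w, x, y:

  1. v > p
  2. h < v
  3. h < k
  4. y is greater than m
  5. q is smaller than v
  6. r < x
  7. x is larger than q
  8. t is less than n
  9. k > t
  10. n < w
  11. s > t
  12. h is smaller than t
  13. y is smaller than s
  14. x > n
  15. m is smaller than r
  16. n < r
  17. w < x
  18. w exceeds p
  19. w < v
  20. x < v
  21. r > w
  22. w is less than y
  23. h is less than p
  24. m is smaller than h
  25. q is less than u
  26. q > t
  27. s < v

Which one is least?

m

h is not least since m < h; t is not least since h < t; p is not least since h < p; q is not least since t < q; n is not least since t < n; w is not least since n < w; r is not least since n < r; y is not least since m < y; x is not least since q < x; s is not least since t < s; u is not least since q < u; k is not least since h < k; v is not least since p < v.
Only m has nothing below it, so m is the least.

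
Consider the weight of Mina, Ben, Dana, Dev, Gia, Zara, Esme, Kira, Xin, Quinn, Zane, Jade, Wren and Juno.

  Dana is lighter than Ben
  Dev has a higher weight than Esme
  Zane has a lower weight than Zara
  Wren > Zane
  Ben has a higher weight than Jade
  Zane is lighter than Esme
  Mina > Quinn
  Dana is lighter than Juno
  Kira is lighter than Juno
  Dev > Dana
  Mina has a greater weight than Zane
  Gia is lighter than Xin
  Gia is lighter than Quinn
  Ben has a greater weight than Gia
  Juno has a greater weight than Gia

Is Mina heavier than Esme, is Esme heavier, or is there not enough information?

undetermined

Following every chain through Mina: below Mina we get Zane, Gia, Quinn.
Esme is not reached, and no chain runs the other way from Esme to Mina.
So the given relations leave the order of Mina and Esme undetermined.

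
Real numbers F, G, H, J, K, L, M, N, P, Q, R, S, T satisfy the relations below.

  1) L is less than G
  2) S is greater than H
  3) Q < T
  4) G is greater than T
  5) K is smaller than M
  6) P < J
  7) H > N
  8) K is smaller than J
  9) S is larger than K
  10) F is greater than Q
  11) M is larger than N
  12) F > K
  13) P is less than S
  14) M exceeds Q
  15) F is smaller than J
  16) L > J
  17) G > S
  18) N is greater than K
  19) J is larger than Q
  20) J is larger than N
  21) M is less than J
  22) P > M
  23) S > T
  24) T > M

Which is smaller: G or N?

N

The relevant relations are N < M; M < P; P < J; J < L; L < G.
Chaining these gives N < M < P < J < L < G.
So N < G; N is the smaller of the two.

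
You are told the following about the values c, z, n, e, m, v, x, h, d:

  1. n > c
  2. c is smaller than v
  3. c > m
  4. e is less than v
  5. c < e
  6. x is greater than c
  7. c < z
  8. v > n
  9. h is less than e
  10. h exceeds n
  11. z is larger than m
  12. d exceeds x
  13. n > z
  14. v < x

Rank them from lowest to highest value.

The consecutive links are each given: m < c; c < z; z < n; n < h; h < e; e < v; v < x; x < d.

m < c < z < n < h < e < v < x < d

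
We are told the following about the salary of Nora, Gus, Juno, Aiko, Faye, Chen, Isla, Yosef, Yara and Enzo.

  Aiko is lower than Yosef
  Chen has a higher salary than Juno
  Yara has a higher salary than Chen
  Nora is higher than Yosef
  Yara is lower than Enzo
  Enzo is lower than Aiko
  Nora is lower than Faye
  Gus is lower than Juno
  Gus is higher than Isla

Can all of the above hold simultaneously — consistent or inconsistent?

The single ordering Isla < Gus < Juno < Chen < Yara < Enzo < Aiko < Yosef < Nora < Faye satisfies every listed relation, so no contradiction arises.

consistent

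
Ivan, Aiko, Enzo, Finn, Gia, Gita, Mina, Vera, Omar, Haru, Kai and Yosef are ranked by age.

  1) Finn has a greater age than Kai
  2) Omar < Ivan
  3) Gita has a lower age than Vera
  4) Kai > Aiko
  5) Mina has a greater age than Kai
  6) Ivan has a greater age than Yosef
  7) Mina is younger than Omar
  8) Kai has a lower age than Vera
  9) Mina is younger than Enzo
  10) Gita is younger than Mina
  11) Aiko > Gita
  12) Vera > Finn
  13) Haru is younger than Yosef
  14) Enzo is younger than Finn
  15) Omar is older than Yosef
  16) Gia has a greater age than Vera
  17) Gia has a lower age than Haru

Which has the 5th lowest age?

Piecing the relations together gives one ordering: Gita < Aiko < Kai < Mina < Enzo < Finn < Vera < Gia < Haru < Yosef < Omar < Ivan.
Counting 5 from the smallest end gives Enzo.

Enzo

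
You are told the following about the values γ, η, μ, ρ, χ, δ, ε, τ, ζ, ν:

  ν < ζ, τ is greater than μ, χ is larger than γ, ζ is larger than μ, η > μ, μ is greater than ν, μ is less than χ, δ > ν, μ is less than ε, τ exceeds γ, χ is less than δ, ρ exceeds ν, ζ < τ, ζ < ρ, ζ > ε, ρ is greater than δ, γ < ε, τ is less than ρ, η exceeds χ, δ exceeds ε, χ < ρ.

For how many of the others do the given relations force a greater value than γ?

The elements the relations force above γ are ε, ζ, τ, χ, δ, ρ, η — no chain reaches any other.
That is 7.

7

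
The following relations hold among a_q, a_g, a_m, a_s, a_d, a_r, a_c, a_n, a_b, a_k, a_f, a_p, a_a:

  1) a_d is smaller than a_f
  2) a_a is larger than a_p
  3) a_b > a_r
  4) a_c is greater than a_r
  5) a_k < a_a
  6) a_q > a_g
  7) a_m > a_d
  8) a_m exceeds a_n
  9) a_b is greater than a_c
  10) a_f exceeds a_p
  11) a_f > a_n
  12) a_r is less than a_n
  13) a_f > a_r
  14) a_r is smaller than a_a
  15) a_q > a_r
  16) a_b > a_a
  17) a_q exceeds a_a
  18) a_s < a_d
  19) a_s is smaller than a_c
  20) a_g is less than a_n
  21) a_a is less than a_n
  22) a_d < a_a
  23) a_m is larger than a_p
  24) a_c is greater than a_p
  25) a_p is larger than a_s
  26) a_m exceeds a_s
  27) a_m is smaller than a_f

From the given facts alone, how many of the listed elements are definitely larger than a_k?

From a_k the given relations immediately reach a_a.
From those, a_n, a_b, a_q — 4 in total.
From those, a_m, a_f — 6 in total.
No other element is forced above a_k by the given relations, so the count is 6.

6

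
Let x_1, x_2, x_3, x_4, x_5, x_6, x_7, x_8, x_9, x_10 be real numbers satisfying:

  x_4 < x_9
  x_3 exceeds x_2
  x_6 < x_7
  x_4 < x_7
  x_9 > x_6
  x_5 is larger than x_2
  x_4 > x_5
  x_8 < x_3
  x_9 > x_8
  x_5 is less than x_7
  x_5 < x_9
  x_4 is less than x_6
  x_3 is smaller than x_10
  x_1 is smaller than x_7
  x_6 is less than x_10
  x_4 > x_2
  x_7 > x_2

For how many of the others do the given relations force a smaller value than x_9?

The elements the relations force below x_9 are x_2, x_8, x_5, x_4, x_6 — no chain reaches any other.
That is 5.

5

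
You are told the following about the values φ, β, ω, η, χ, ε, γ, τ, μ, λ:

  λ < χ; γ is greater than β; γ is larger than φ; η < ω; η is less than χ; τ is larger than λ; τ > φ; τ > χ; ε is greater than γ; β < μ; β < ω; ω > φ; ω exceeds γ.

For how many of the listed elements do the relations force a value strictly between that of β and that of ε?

Chaining upward from β reaches: μ, γ, ω.
Chaining downward from ε reaches: φ, γ.
Strictly between β and ε are those in both lists: γ — 1 element.

1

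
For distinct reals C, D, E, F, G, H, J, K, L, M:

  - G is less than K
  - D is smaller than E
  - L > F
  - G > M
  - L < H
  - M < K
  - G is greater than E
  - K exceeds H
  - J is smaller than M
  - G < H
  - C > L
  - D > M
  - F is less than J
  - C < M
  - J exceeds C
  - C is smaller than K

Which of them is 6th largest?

Chaining the given pairs: F < L < C < J < M < D < E < G < H < K.
The 6th largest is M.

M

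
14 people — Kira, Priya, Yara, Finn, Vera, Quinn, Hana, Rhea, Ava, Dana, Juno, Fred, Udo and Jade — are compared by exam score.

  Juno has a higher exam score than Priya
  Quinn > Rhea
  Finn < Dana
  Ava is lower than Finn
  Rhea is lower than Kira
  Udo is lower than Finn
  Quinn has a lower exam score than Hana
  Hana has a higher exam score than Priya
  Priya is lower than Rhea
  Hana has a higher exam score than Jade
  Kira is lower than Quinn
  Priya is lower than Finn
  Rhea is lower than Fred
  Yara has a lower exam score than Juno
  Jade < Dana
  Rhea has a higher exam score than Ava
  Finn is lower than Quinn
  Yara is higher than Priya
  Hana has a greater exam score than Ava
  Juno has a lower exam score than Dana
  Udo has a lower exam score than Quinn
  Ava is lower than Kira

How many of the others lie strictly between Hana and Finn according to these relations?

1

Chaining upward from Finn reaches: Quinn, Dana.
Chaining downward from Hana reaches: Priya, Udo, Ava, Jade, Rhea, Kira, Quinn.
Strictly between Finn and Hana are those in both lists: Quinn — 1 element.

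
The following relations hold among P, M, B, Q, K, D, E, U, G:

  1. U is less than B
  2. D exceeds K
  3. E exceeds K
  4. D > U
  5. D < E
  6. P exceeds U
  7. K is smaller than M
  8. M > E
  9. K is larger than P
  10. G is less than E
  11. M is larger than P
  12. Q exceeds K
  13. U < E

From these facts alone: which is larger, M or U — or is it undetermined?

M

U < P < K < D < E < M, by transitivity through P, K, D, E.
So M is larger.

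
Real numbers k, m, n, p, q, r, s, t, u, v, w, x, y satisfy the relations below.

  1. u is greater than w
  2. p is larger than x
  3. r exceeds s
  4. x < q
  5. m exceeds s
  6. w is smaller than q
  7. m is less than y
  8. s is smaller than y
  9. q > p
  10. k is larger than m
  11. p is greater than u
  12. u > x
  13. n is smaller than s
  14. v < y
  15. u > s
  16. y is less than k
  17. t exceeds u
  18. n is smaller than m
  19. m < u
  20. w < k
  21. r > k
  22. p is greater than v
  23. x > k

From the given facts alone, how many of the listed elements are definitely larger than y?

The elements the relations force above y are k, x, u, p, t, r, q — no chain reaches any other.
That is 7.

7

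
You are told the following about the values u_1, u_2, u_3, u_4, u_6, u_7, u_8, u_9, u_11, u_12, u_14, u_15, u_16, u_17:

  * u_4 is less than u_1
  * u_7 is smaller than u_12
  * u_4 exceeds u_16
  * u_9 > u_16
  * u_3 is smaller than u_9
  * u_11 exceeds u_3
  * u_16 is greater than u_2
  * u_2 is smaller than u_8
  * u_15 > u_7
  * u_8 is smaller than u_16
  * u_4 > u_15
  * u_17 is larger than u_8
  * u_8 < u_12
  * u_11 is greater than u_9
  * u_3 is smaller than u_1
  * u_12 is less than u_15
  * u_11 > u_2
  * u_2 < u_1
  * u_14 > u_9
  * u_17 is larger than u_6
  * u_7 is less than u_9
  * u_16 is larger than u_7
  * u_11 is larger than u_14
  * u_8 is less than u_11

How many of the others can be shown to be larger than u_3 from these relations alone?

4

From u_3 the given relations immediately reach u_9, u_1, u_11.
From those, u_14 — 4 in total.
No other element is forced above u_3 by the given relations, so the count is 4.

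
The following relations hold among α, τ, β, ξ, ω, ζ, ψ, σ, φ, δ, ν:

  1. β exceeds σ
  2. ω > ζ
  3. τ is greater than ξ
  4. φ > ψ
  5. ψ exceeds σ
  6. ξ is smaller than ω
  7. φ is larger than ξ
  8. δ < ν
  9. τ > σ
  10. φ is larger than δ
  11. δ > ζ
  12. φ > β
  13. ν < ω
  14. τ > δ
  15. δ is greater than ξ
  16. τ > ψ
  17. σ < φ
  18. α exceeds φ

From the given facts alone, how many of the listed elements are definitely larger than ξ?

The elements the relations force above ξ are δ, ν, ω, φ, τ, α — no chain reaches any other.
That is 6.

6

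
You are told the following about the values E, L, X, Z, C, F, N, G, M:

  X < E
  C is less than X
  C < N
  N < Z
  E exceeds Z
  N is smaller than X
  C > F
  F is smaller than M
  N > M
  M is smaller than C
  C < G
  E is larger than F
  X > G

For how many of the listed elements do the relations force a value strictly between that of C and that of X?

2

The relations place C below X. An element lies strictly between them when it is forced above C and also forced below X.
Above C: {G, N, Z, E}. Below X: {F, M, G, N}.
Intersection: {G, N} — 2.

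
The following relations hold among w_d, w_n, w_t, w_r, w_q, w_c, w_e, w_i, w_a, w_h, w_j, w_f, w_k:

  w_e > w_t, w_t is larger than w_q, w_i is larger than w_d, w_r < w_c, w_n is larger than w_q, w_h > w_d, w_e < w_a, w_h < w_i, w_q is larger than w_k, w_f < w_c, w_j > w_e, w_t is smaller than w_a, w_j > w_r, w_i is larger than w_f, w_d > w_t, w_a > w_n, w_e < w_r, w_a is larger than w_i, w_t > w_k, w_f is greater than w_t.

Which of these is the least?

w_k

w_q is not least since w_k < w_q; w_n is not least since w_q < w_n; w_t is not least since w_q < w_t; w_e is not least since w_t < w_e; w_f is not least since w_t < w_f; w_d is not least since w_t < w_d; w_r is not least since w_e < w_r; w_h is not least since w_d < w_h; w_i is not least since w_h < w_i; w_j is not least since w_r < w_j; w_a is not least since w_i < w_a; w_c is not least since w_f < w_c.
Only w_k has nothing below it, so w_k is the least.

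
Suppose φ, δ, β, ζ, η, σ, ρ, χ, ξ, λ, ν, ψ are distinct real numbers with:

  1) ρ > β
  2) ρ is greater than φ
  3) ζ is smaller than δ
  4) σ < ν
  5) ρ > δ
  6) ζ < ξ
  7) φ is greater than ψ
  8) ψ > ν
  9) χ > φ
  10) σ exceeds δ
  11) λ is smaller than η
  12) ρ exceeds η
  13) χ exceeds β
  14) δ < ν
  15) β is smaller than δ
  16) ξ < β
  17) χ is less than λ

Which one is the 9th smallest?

The consecutive relations fix a unique order: ζ < ξ < β < δ < σ < ν < ψ < φ < χ < λ < η < ρ.
The 9th smallest is χ.

χ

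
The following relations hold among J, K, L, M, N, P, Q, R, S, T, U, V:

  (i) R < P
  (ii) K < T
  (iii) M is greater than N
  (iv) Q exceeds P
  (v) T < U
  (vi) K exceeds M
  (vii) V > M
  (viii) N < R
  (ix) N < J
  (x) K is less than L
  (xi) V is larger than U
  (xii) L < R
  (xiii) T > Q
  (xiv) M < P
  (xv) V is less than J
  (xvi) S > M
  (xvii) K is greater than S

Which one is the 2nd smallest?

M

Piecing the relations together gives one ordering: N < M < S < K < L < R < P < Q < T < U < V < J.
Counting 2 from the smallest end gives M.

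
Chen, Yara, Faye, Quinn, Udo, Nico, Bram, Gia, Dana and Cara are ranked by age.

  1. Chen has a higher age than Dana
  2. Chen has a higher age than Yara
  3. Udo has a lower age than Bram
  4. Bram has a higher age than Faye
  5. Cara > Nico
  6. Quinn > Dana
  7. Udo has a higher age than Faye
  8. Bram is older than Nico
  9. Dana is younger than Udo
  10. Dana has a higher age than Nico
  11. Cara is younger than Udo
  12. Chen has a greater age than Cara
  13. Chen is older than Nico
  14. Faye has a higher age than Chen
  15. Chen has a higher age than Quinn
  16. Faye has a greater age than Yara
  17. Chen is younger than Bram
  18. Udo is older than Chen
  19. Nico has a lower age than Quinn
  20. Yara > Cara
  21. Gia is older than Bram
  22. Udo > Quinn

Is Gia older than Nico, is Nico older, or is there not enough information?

Gia

Following the relations from Nico: Nico < Dana < Quinn < Chen < Faye < Udo < Bram < Gia.
So Gia is older.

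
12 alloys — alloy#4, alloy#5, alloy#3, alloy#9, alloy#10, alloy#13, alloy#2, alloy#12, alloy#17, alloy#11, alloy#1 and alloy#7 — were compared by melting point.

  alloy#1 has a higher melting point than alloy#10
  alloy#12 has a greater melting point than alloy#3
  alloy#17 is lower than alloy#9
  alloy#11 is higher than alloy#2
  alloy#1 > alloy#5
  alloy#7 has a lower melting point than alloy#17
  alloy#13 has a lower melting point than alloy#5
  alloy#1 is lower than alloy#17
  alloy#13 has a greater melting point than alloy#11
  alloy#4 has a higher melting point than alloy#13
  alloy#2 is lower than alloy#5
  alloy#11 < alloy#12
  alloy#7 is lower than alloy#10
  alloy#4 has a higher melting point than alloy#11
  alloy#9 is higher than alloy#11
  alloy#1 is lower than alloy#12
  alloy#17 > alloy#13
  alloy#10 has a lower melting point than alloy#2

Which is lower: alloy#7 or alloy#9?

alloy#7

alloy#7 < alloy#10 and alloy#10 < alloy#2 give alloy#7 < alloy#2.
With alloy#2 < alloy#11: alloy#7 < alloy#10 < alloy#2 < alloy#11.
With alloy#11 < alloy#13: alloy#7 < alloy#10 < alloy#2 < alloy#11 < alloy#13.
Then alloy#13 < alloy#5 extends the chain to alloy#5.
With alloy#5 < alloy#1: alloy#7 < alloy#10 < alloy#2 < alloy#11 < alloy#13 < alloy#5 < alloy#1.
With alloy#1 < alloy#17: alloy#7 < alloy#10 < alloy#2 < alloy#11 < alloy#13 < alloy#5 < alloy#1 < alloy#17.
Then alloy#17 < alloy#9 extends the chain to alloy#9.
So alloy#7 < alloy#9; alloy#7 is the lower of the two.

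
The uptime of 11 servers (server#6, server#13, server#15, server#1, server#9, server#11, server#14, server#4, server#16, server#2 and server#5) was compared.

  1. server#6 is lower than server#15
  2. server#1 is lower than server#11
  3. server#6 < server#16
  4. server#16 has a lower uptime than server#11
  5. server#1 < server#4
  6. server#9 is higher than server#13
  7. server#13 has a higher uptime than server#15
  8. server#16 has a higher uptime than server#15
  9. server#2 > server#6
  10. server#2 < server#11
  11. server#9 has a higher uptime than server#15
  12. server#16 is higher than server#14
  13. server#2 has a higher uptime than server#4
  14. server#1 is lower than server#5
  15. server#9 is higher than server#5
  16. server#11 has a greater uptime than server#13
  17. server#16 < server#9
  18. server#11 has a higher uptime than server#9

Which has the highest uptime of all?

Chaining downward from server#11: directly below it, server#1, server#16, server#2, server#13, server#9; then server#14, server#5, server#6, server#4, server#15.
That covers every other element, and nothing is given above server#11, so server#11 is the highest uptime.

server#11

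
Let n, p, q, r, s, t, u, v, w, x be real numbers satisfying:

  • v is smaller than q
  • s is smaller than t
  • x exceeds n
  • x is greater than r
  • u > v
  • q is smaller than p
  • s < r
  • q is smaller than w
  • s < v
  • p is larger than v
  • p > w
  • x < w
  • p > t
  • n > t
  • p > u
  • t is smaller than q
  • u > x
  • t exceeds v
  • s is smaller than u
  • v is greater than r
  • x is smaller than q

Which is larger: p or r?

p

r < v and v < t give r < t.
With t < n: r < v < t < n.
With n < x: r < v < t < n < x.
Then x < q extends the chain to q.
Then q < p extends the chain to p.
So r < p; p is the larger of the two.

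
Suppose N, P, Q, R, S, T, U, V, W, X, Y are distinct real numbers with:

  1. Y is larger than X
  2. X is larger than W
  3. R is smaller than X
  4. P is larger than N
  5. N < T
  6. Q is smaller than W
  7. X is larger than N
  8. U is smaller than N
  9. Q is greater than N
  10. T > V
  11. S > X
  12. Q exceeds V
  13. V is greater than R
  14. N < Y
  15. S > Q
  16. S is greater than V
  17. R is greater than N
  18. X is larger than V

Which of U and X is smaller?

U

U < N < R < V < Q < W < X, by transitivity through N, R, V, Q, W.
So U < X; U is the smaller of the two.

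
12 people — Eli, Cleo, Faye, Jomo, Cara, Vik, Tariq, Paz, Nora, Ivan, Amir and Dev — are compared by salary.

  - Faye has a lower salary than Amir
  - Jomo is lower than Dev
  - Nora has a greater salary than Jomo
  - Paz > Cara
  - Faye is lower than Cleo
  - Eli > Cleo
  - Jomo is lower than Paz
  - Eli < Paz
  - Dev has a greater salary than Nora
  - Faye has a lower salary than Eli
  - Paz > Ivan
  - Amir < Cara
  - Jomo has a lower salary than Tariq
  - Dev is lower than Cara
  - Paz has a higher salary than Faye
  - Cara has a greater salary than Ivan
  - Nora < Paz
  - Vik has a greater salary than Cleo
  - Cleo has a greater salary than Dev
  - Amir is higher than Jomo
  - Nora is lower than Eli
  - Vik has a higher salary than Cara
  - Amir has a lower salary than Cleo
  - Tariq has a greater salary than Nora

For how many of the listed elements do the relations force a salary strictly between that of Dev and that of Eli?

Chaining upward from Dev reaches: Cara, Cleo, Vik, Paz.
Chaining downward from Eli reaches: Jomo, Faye, Nora, Amir, Cleo.
Strictly between Dev and Eli are those in both lists: Cleo — 1 element.

1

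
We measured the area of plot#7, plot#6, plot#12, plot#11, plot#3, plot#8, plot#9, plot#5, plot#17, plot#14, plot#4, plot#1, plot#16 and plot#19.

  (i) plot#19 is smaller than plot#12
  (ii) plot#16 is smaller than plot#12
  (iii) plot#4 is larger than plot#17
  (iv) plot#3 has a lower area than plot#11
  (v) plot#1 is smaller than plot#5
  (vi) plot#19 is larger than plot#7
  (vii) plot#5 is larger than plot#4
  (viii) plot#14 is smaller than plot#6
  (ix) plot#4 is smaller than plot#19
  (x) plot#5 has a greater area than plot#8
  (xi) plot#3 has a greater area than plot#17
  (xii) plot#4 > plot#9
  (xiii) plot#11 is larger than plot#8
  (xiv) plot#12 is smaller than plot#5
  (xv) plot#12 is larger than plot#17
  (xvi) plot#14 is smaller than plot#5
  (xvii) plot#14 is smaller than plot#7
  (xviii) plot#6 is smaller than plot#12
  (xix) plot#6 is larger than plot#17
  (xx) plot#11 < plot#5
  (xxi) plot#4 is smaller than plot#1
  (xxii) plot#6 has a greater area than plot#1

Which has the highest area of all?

plot#5

Chaining downward from plot#5: directly below it, plot#14, plot#8, plot#4, plot#1, plot#12, plot#11; then plot#17, plot#9, plot#16, plot#3, plot#19, plot#6; then plot#7.
That covers every other element, and nothing is given above plot#5, so plot#5 is the highest area.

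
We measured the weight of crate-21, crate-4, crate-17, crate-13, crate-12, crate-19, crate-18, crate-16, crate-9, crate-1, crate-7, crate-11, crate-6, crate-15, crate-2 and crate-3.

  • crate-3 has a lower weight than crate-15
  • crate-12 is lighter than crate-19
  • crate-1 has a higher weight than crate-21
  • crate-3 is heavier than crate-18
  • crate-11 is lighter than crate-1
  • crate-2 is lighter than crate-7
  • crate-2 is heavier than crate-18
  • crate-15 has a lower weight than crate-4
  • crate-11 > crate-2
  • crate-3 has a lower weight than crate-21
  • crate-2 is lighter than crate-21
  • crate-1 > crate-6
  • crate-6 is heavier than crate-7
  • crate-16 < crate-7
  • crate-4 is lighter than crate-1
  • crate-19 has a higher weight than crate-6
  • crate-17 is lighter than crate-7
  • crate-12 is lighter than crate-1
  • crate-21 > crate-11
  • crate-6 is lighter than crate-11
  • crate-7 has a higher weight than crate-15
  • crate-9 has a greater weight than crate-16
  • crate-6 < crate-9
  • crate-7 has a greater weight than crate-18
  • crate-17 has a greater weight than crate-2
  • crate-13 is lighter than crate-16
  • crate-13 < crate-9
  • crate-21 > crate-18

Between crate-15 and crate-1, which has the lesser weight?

crate-15

Link the given pairs in sequence: crate-15 < crate-7; crate-7 < crate-6; crate-6 < crate-11; crate-11 < crate-21; crate-21 < crate-1.
Together: crate-15 < crate-7 < crate-6 < crate-11 < crate-21 < crate-1.
So crate-15 < crate-1; crate-15 is the lighter of the two.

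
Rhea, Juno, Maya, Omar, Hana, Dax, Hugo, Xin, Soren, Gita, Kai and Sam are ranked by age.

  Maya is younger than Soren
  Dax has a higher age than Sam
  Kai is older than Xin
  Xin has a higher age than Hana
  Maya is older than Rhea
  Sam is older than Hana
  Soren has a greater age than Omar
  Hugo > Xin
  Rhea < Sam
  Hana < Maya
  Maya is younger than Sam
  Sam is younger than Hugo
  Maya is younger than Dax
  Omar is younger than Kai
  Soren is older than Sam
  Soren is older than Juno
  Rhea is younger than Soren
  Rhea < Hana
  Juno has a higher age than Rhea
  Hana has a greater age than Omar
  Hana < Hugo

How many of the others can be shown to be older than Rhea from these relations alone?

From Rhea the given relations immediately reach Juno, Hana, Maya, Sam, Soren.
From those, Xin, Hugo, Dax — 8 in total.
From those, Kai — 9 in total.
No other element is forced above Rhea by the given relations, so the count is 9.

9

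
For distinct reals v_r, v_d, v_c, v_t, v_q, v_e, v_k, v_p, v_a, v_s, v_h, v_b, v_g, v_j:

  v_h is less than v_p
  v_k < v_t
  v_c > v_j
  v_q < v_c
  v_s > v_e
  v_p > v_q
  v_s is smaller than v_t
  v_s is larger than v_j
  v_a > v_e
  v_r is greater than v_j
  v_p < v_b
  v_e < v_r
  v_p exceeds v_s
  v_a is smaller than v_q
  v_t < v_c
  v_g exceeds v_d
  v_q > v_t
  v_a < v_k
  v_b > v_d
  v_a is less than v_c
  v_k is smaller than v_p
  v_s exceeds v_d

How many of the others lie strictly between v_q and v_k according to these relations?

Chaining upward from v_k reaches: v_t, v_p, v_b, v_c.
Chaining downward from v_q reaches: v_e, v_a, v_j, v_d, v_s, v_t.
Strictly between v_k and v_q are those in both lists: v_t — 1 element.

1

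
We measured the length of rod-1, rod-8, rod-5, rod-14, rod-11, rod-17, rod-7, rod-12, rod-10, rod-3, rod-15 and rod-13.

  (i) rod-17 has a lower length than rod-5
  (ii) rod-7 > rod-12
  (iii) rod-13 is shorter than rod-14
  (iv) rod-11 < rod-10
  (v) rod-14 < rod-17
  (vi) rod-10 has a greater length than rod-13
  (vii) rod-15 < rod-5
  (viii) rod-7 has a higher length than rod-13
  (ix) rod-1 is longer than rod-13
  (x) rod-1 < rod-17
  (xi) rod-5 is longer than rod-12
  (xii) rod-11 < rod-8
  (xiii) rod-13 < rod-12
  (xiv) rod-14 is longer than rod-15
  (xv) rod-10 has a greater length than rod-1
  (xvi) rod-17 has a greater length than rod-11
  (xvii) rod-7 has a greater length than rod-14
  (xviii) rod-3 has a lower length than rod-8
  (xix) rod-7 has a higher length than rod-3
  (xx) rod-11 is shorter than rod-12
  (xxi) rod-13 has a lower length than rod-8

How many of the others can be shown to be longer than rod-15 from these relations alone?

From rod-15 the given relations immediately reach rod-14, rod-5.
From those, rod-17, rod-7 — 4 in total.
Nothing else is reachable above rod-15; 4 in all.

4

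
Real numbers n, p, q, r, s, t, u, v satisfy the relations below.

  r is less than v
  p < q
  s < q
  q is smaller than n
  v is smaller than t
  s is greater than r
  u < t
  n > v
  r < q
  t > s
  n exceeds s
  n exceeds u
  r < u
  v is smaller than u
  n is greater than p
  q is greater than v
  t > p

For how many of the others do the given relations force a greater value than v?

4

From v the given relations immediately reach q, u, t, n.
Nothing else is reachable above v; 4 in all.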